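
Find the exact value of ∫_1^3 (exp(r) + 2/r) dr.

-exp(1) + log(9) + exp(3)

An antiderivative is F(r) = exp(r) + 2*log(r).
Then F(3) - F(1) = (log(9) + exp(3)) - (exp(1)) = -exp(1) + log(9) + exp(3).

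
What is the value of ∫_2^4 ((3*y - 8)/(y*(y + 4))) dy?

Factor the denominator: y**2 + 4*y = (y + 4)y.
Partial fractions: (3*y - 8)/(y*(y + 4)) = 5/(y + 4) - 2/y.
An antiderivative is F(y) = -2*log(y) + 5*log(y + 4).
Then F(4) - F(2) = (11*log(2)) - (3*log(2) + 5*log(3)) = -5*log(3) + 8*log(2).

-5*log(3) + 8*log(2)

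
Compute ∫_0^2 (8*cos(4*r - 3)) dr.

Let u = 4*r - 3, so du = 4 dr. When r = 0, u = -3; when r = 2, u = 5.
The integral becomes 2·∫ cos(u) du from -3 to 5, with antiderivative 2*sin(u).
Back in r: F(r) = 2*sin(4*r - 3).
Then F(2) - F(0) = (2*sin(5)) - (-2*sin(3)) = 2*sin(5) + 2*sin(3).

2*sin(5) + 2*sin(3)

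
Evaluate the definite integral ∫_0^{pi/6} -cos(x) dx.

-1/2

An antiderivative is F(x) = -sin(x).
Then F(pi/6) - F(0) = (-1/2) - (0) = -1/2.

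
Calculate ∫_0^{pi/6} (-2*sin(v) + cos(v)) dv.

An antiderivative is F(v) = sin(v) + 2*cos(v).
Then F(pi/6) - F(0) = (1/2 + sqrt(3)) - (2) = -3/2 + sqrt(3).

-3/2 + sqrt(3)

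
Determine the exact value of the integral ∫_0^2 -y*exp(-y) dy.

Integrate by parts once (u = y, dv = -exp(-y) dy).
An antiderivative is F(y) = (y + 1)*exp(-y).
Then F(2) - F(0) = (3*exp(-2)) - (1) = -1 + 3*exp(-2).

-1 + 3*exp(-2)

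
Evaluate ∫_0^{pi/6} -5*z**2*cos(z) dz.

Integrate by parts twice (u = z^2, dv = -5*cos(z) dz).
An antiderivative is F(z) = -5*z**2*sin(z) - 10*z*cos(z) + 10*sin(z).
Then F(pi/6) - F(0) = (-5*sqrt(3)*pi/6 - 5*pi**2/72 + 5) - (0) = -5*sqrt(3)*pi/6 - 5*pi**2/72 + 5.

-5*sqrt(3)*pi/6 - 5*pi**2/72 + 5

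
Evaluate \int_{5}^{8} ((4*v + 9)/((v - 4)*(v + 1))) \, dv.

Factor the denominator: v**2 - 3*v - 4 = (v + 1)(v - 4).
Partial fractions: (4*v + 9)/((v - 4)*(v + 1)) = -1/(v + 1) + 5/(v - 4).
An antiderivative is F(v) = 5*log(v - 4) - log(v + 1).
Then F(8) - F(5) = (-2*log(3) + 10*log(2)) - (-log(6)) = -log(3) + 11*log(2).

-log(3) + 11*log(2)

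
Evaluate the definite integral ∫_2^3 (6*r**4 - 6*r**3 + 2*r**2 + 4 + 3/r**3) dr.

6903/40

By the power rule, an antiderivative is F(r) = 6*r**5/5 - 3*r**4/2 + 2*r**3/3 + 4*r - 3/(2*r**2).
Then F(3) - F(2) = (2999/15) - (3283/120) = 6903/40.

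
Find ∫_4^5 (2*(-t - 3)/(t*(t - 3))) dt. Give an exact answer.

Factor the denominator: t**2 - 3*t = t(t - 3).
Partial fractions: 2*(-t - 3)/(t*(t - 3)) = 2/t - 4/(t - 3).
An antiderivative is F(t) = 2*log(t) - 4*log(t - 3).
Then F(5) - F(4) = (log(25/16)) - (log(16)) = -8*log(2) + 2*log(5).

-8*log(2) + 2*log(5)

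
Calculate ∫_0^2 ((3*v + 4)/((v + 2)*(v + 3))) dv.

-5*log(3) - 2*log(2) + 5*log(5)

Factor the denominator: v**2 + 5*v + 6 = (v + 3)(v + 2).
Partial fractions: (3*v + 4)/((v + 2)*(v + 3)) = 5/(v + 3) - 2/(v + 2).
An antiderivative is F(v) = -2*log(v + 2) + 5*log(v + 3).
Then F(2) - F(0) = (-4*log(2) + 5*log(5)) - (-2*log(2) + 5*log(3)) = -5*log(3) - 2*log(2) + 5*log(5).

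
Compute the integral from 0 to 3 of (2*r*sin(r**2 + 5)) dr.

Let u = r**2 + 5, so du = 2*r dr. When r = 0, u = 5; when r = 3, u = 14.
The integral becomes ∫ sin(u) du from 5 to 14, with antiderivative -cos(u).
Back in r: F(r) = -cos(r**2 + 5).
Then F(3) - F(0) = (-cos(14)) - (-cos(5)) = -cos(14) + cos(5).

-cos(14) + cos(5)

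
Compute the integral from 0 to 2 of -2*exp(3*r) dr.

An antiderivative is F(r) = -2*exp(3*r)/3.
Then F(2) - F(0) = (-2*exp(6)/3) - (-2/3) = 2/3 - 2*exp(6)/3.

2/3 - 2*exp(6)/3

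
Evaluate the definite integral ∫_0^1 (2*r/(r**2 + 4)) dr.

log(5/4)

Let u = r**2 + 4, so du = 2*r dr. When r = 0, u = 4; when r = 1, u = 5.
The integral becomes ∫ 1/u du from 4 to 5, with antiderivative log(u).
Back in r: F(r) = log(r**2 + 4).
Then F(1) - F(0) = (log(5)) - (log(4)) = log(5/4).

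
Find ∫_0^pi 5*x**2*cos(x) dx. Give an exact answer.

Integrate by parts twice (u = x^2, dv = 5*cos(x) dx).
An antiderivative is F(x) = 5*x**2*sin(x) + 10*x*cos(x) - 10*sin(x).
Then F(pi) - F(0) = (-10*pi) - (0) = -10*pi.

-10*pi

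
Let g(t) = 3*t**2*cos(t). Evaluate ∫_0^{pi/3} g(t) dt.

-3*sqrt(3) + sqrt(3)*pi**2/6 + pi

Integrate by parts twice (u = t^2, dv = 3*cos(t) dt).
An antiderivative is F(t) = 3*t**2*sin(t) + 6*t*cos(t) - 6*sin(t).
Then F(pi/3) - F(0) = (-3*sqrt(3) + sqrt(3)*pi**2/6 + pi) - (0) = -3*sqrt(3) + sqrt(3)*pi**2/6 + pi.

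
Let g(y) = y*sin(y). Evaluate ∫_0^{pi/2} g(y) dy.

Integrate by parts once (u = y, dv = sin(y) dy).
An antiderivative is F(y) = -y*cos(y) + sin(y).
Then F(pi/2) - F(0) = (1) - (0) = 1.

1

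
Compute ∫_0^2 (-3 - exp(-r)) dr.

An antiderivative is F(r) = -3*r + exp(-r).
Then F(2) - F(0) = (-6 + exp(-2)) - (1) = -7 + exp(-2).

-7 + exp(-2)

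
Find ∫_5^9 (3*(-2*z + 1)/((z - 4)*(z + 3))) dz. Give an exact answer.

Factor the denominator: z**2 - z - 12 = (z + 3)(z - 4).
Partial fractions: 3*(-2*z + 1)/((z - 4)*(z + 3)) = -3/(z + 3) - 3/(z - 4).
An antiderivative is F(z) = -3*log(z - 4) - 3*log(z + 3).
Then F(9) - F(5) = (-3*log(5) - 6*log(2) - 3*log(3)) - (-9*log(2)) = -3*log(5) - 3*log(3) + 3*log(2).

-3*log(5) - 3*log(3) + 3*log(2)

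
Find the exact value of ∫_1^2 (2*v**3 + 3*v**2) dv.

29/2

By the power rule, an antiderivative is F(v) = v**4/2 + v**3.
Then F(2) - F(1) = (16) - (3/2) = 29/2.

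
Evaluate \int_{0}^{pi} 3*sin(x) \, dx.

An antiderivative is F(x) = -3*cos(x).
Then F(pi) - F(0) = (3) - (-3) = 6.

6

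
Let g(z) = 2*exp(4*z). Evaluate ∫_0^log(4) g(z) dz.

Let u = exp(z), so du = exp(z) dz. When z = 0, u = 1; when z = log(4), u = 4.
The integral becomes 2·∫ u**3 du from 1 to 4, with antiderivative u**4/2.
Back in z: F(z) = exp(4*z)/2.
Then F(log(4)) - F(0) = (128) - (1/2) = 255/2.

255/2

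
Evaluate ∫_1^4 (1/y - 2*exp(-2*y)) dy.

An antiderivative is F(y) = log(y) + exp(-2*y).
Then F(4) - F(1) = ((1 + log(4**exp(8)))*exp(-8)) - (exp(-2)) = (-exp(6) + 1 + log(4**exp(8)))*exp(-8).

(-exp(6) + 1 + log(4**exp(8)))*exp(-8)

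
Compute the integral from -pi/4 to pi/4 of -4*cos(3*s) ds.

An antiderivative is F(s) = -4*sin(3*s)/3.
Then F(pi/4) - F(-pi/4) = (-2*sqrt(2)/3) - (2*sqrt(2)/3) = -4*sqrt(2)/3.

-4*sqrt(2)/3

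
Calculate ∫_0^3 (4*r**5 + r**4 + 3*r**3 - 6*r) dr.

11367/20

By the power rule, an antiderivative is F(r) = 2*r**6/3 + r**5/5 + 3*r**4/4 - 3*r**2.
Then F(3) - F(0) = (11367/20) - (0) = 11367/20.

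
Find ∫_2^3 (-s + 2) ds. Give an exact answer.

By the power rule, an antiderivative is F(s) = -s**2/2 + 2*s.
Then F(3) - F(2) = (3/2) - (2) = -1/2.

-1/2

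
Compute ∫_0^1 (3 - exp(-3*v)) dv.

exp(-3)/3 + 8/3

An antiderivative is F(v) = 3*v + exp(-3*v)/3.
Then F(1) - F(0) = (exp(-3)/3 + 3) - (1/3) = exp(-3)/3 + 8/3.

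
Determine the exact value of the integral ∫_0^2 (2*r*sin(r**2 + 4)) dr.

cos(4) - cos(8)

Let u = r**2 + 4, so du = 2*r dr. When r = 0, u = 4; when r = 2, u = 8.
The integral becomes ∫ sin(u) du from 4 to 8, with antiderivative -cos(u).
Back in r: F(r) = -cos(r**2 + 4).
Then F(2) - F(0) = (-cos(8)) - (-cos(4)) = cos(4) - cos(8).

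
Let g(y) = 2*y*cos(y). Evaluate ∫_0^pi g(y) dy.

Integrate by parts once (u = y, dv = 2*cos(y) dy).
An antiderivative is F(y) = 2*y*sin(y) + 2*cos(y).
Then F(pi) - F(0) = (-2) - (2) = -4.

-4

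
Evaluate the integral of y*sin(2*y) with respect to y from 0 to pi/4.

Integrate by parts once (u = y, dv = sin(2*y) dy).
An antiderivative is F(y) = -y*cos(2*y)/2 + sin(2*y)/4.
Then F(pi/4) - F(0) = (1/4) - (0) = 1/4.

1/4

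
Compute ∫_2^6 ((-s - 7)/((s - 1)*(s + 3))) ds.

-3*log(5) + 2*log(3)

Factor the denominator: s**2 + 2*s - 3 = (s + 3)(s - 1).
Partial fractions: (-s - 7)/((s - 1)*(s + 3)) = 1/(s + 3) - 2/(s - 1).
An antiderivative is F(s) = -2*log(s - 1) + log(s + 3).
Then F(6) - F(2) = (log(9/25)) - (log(5)) = -3*log(5) + 2*log(3).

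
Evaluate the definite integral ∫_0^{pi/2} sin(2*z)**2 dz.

pi/4

Use the identity sin^2(2*z) = (1 - cos(4*z))/2.
An antiderivative is F(z) = z/2 - sin(4*z)/8.
Then F(pi/2) - F(0) = (pi/4) - (0) = pi/4.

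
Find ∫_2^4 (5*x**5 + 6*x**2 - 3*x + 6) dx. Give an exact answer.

By the power rule, an antiderivative is F(x) = 5*x**6/6 + 2*x**3 - 3*x**2/2 + 6*x.
Then F(4) - F(2) = (10624/3) - (226/3) = 3466.

3466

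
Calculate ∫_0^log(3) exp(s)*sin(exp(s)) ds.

Let u = exp(s), so du = exp(s) ds. When s = 0, u = 1; when s = log(3), u = 3.
The integral becomes ∫ sin(u) du from 1 to 3, with antiderivative -cos(u).
Back in s: F(s) = -cos(exp(s)).
Then F(log(3)) - F(0) = (-cos(3)) - (-cos(1)) = cos(1) - cos(3).

cos(1) - cos(3)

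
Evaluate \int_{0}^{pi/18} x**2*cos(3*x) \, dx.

Integrate by parts twice (u = x^2, dv = cos(3*x) dx).
An antiderivative is F(x) = x**2*sin(3*x)/3 + 2*x*cos(3*x)/9 - 2*sin(3*x)/27.
Then F(pi/18) - F(0) = (-1/27 + pi**2/1944 + sqrt(3)*pi/162) - (0) = -1/27 + pi**2/1944 + sqrt(3)*pi/162.

-1/27 + pi**2/1944 + sqrt(3)*pi/162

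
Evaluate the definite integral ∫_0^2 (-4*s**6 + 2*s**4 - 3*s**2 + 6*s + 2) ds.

-1832/35

By the power rule, an antiderivative is F(s) = -4*s**7/7 + 2*s**5/5 - s**3 + 3*s**2 + 2*s.
Then F(2) - F(0) = (-1832/35) - (0) = -1832/35.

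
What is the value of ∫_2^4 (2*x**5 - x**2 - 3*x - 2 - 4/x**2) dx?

By the power rule, an antiderivative is F(x) = x**6/3 - x**3/3 - 3*x**2/2 - 2*x + 4/x.
Then F(4) - F(2) = (1313) - (32/3) = 3907/3.

3907/3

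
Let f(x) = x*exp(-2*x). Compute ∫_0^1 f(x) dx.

Integrate by parts once (u = x, dv = exp(-2*x) dx).
An antiderivative is F(x) = (-2*x - 1)*exp(-2*x)/4.
Then F(1) - F(0) = (-3*exp(-2)/4) - (-1/4) = (-3 + exp(2))*exp(-2)/4.

(-3 + exp(2))*exp(-2)/4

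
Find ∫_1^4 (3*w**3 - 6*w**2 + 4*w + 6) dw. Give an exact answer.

By the power rule, an antiderivative is F(w) = 3*w**4/4 - 2*w**3 + 2*w**2 + 6*w.
Then F(4) - F(1) = (120) - (27/4) = 453/4.

453/4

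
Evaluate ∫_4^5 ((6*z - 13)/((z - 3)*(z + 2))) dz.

Factor the denominator: z**2 - z - 6 = (z + 2)(z - 3).
Partial fractions: (6*z - 13)/((z - 3)*(z + 2)) = 5/(z + 2) + 1/(z - 3).
An antiderivative is F(z) = log(z - 3) + 5*log(z + 2).
Then F(5) - F(4) = (log(2) + 5*log(7)) - (5*log(2) + 5*log(3)) = -5*log(3) - 4*log(2) + 5*log(7).

-5*log(3) - 4*log(2) + 5*log(7)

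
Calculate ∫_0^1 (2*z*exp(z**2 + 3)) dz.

-exp(3) + exp(4)

Let u = z**2 + 3, so du = 2*z dz. When z = 0, u = 3; when z = 1, u = 4.
The integral becomes ∫ exp(u) du from 3 to 4, with antiderivative exp(u).
Back in z: F(z) = exp(z**2 + 3).
Then F(1) - F(0) = (exp(4)) - (exp(3)) = -exp(3) + exp(4).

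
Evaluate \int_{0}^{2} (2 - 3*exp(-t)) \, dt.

3*exp(-2) + 1

An antiderivative is F(t) = 2*t + 3*exp(-t).
Then F(2) - F(0) = (3*exp(-2) + 4) - (3) = 3*exp(-2) + 1.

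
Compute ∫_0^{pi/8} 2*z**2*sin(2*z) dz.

-1/2 - sqrt(2)*pi**2/128 + sqrt(2)*pi/16 + sqrt(2)/4

Integrate by parts twice (u = z^2, dv = 2*sin(2*z) dz).
An antiderivative is F(z) = -z**2*cos(2*z) + z*sin(2*z) + cos(2*z)/2.
Then F(pi/8) - F(0) = (sqrt(2)*(-pi**2 + 8*pi + 32)/128) - (1/2) = -1/2 - sqrt(2)*pi**2/128 + sqrt(2)*pi/16 + sqrt(2)/4.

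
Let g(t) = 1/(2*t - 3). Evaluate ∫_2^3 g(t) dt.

log(3)/2

An antiderivative is F(t) = log(2*t - 3)/2.
Then F(3) - F(2) = (log(3)/2) - (0) = log(3)/2.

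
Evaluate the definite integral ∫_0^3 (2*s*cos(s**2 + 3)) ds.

sin(12) - sin(3)

Let u = s**2 + 3, so du = 2*s ds. When s = 0, u = 3; when s = 3, u = 12.
The integral becomes ∫ cos(u) du from 3 to 12, with antiderivative sin(u).
Back in s: F(s) = sin(s**2 + 3).
Then F(3) - F(0) = (sin(12)) - (sin(3)) = sin(12) - sin(3).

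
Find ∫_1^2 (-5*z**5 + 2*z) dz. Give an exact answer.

By the power rule, an antiderivative is F(z) = -5*z**6/6 + z**2.
Then F(2) - F(1) = (-148/3) - (1/6) = -99/2.

-99/2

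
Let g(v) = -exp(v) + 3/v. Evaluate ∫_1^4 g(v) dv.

-exp(4) + exp(1) + log(64)

An antiderivative is F(v) = -exp(v) + 3*log(v).
Then F(4) - F(1) = (-exp(4) + log(64)) - (-exp(1)) = -exp(4) + exp(1) + log(64).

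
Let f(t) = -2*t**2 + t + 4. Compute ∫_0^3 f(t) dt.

By the power rule, an antiderivative is F(t) = -2*t**3/3 + t**2/2 + 4*t.
Then F(3) - F(0) = (-3/2) - (0) = -3/2.

-3/2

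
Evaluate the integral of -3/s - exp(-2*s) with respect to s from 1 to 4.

(-12*exp(8)*log(2) - exp(6) + 1)*exp(-8)/2

An antiderivative is F(s) = -3*log(s) + exp(-2*s)/2.
Then F(4) - F(1) = (-6*log(2) + exp(-8)/2) - (exp(-2)/2) = (-12*exp(8)*log(2) - exp(6) + 1)*exp(-8)/2.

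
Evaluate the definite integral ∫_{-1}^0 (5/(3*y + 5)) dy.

-5*log(2)/3 + 5*log(5)/3

An antiderivative is F(y) = 5*log(3*y + 5)/3.
Then F(0) - F(-1) = (5*log(5)/3) - (5*log(2)/3) = -5*log(2)/3 + 5*log(5)/3.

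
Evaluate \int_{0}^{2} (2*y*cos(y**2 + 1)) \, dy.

sin(5) - sin(1)

Let u = y**2 + 1, so du = 2*y dy. When y = 0, u = 1; when y = 2, u = 5.
The integral becomes ∫ cos(u) du from 1 to 5, with antiderivative sin(u).
Back in y: F(y) = sin(y**2 + 1).
Then F(2) - F(0) = (sin(5)) - (sin(1)) = sin(5) - sin(1).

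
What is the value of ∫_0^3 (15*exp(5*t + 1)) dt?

Let u = 5*t + 1, so du = 5 dt. When t = 0, u = 1; when t = 3, u = 16.
The integral becomes 3·∫ exp(u) du from 1 to 16, with antiderivative 3*exp(u).
Back in t: F(t) = 3*exp(5*t + 1).
Then F(3) - F(0) = (3*exp(16)) - (3*exp(1)) = -3*exp(1)*(1 - exp(15)).

-3*exp(1)*(1 - exp(15))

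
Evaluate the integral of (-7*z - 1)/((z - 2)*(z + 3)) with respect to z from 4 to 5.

Factor the denominator: z**2 + z - 6 = (z + 3)(z - 2).
Partial fractions: (-7*z - 1)/((z - 2)*(z + 3)) = -4/(z + 3) - 3/(z - 2).
An antiderivative is F(z) = -3*log(z - 2) - 4*log(z + 3).
Then F(5) - F(4) = (-12*log(2) - 3*log(3)) - (-4*log(7) - 3*log(2)) = -9*log(2) - 3*log(3) + 4*log(7).

-9*log(2) - 3*log(3) + 4*log(7)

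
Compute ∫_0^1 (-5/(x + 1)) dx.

-log(32)

An antiderivative is F(x) = -5*log(x + 1).
Then F(1) - F(0) = (-log(32)) - (0) = -log(32).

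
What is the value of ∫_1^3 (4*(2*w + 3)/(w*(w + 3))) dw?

Factor the denominator: w**2 + 3*w = (w + 3)w.
Partial fractions: 4*(2*w + 3)/(w*(w + 3)) = 4/(w + 3) + 4/w.
An antiderivative is F(w) = 4*log(w) + 4*log(w + 3).
Then F(3) - F(1) = (4*log(2) + 8*log(3)) - (8*log(2)) = -4*log(2) + 8*log(3).

-4*log(2) + 8*log(3)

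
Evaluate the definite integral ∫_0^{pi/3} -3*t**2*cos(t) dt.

Integrate by parts twice (u = t^2, dv = -3*cos(t) dt).
An antiderivative is F(t) = -3*t**2*sin(t) - 6*t*cos(t) + 6*sin(t).
Then F(pi/3) - F(0) = (-pi - sqrt(3)*pi**2/6 + 3*sqrt(3)) - (0) = -pi - sqrt(3)*pi**2/6 + 3*sqrt(3).

-pi - sqrt(3)*pi**2/6 + 3*sqrt(3)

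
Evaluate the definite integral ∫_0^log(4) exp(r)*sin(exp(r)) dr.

Let u = exp(r), so du = exp(r) dr. When r = 0, u = 1; when r = log(4), u = 4.
The integral becomes ∫ sin(u) du from 1 to 4, with antiderivative -cos(u).
Back in r: F(r) = -cos(exp(r)).
Then F(log(4)) - F(0) = (-cos(4)) - (-cos(1)) = cos(1) - cos(4).

cos(1) - cos(4)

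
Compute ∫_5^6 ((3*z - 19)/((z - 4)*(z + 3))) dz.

Factor the denominator: z**2 - z - 12 = (z + 3)(z - 4).
Partial fractions: (3*z - 19)/((z - 4)*(z + 3)) = 4/(z + 3) - 1/(z - 4).
An antiderivative is F(z) = -log(z - 4) + 4*log(z + 3).
Then F(6) - F(5) = (-log(2) + 8*log(3)) - (12*log(2)) = -13*log(2) + 8*log(3).

-13*log(2) + 8*log(3)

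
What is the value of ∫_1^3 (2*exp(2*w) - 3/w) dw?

An antiderivative is F(w) = exp(2*w) - 3*log(w).
Then F(3) - F(1) = (-log(27) + exp(6)) - (exp(2)) = -exp(2) - log(27) + exp(6).

-exp(2) - log(27) + exp(6)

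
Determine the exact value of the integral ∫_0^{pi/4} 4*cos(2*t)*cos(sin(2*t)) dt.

2*sin(1)

Let u = sin(2*t), so du = 2*cos(2*t) dt. When t = 0, u = 0; when t = pi/4, u = 1.
The integral becomes 2·∫ cos(u) du from 0 to 1, with antiderivative 2*sin(u).
Back in t: F(t) = 2*sin(sin(2*t)).
Then F(pi/4) - F(0) = (2*sin(1)) - (0) = 2*sin(1).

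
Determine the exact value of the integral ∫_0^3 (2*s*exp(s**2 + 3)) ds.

-exp(3) + exp(12)

Let u = s**2 + 3, so du = 2*s ds. When s = 0, u = 3; when s = 3, u = 12.
The integral becomes ∫ exp(u) du from 3 to 12, with antiderivative exp(u).
Back in s: F(s) = exp(s**2 + 3).
Then F(3) - F(0) = (exp(12)) - (exp(3)) = -exp(3) + exp(12).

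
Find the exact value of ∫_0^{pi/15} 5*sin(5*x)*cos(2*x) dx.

Use the identity sin(5*x)cos(2*x) = [sin(7*x) + sin(3*x)]/2.
An antiderivative is F(x) = -5*cos(3*x)/6 - 5*cos(7*x)/14.
Then F(pi/15) - F(0) = (-55*sqrt(5)/336 - 5*sqrt(30 - 6*sqrt(5))/112 - 55/336) - (-25/21) = -55*sqrt(5)/336 - 5*sqrt(30 - 6*sqrt(5))/112 + 115/112.

-55*sqrt(5)/336 - 5*sqrt(30 - 6*sqrt(5))/112 + 115/112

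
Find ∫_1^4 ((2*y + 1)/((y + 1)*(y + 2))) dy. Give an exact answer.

Factor the denominator: y**2 + 3*y + 2 = (y + 2)(y + 1).
Partial fractions: (2*y + 1)/((y + 1)*(y + 2)) = 3/(y + 2) - 1/(y + 1).
An antiderivative is F(y) = -log(y + 1) + 3*log(y + 2).
Then F(4) - F(1) = (-log(5) + 3*log(2) + 3*log(3)) - (log(27/2)) = log(16/5).

log(16/5)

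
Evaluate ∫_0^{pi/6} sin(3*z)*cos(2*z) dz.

3/5 - sqrt(3)/5

Use the identity sin(3*z)cos(2*z) = [sin(5*z) + sin(z)]/2.
An antiderivative is F(z) = -cos(z)/2 - cos(5*z)/10.
Then F(pi/6) - F(0) = (-sqrt(3)/5) - (-3/5) = 3/5 - sqrt(3)/5.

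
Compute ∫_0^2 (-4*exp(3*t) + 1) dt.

10/3 - 4*exp(6)/3

An antiderivative is F(t) = -4*exp(3*t)/3 + t.
Then F(2) - F(0) = (2 - 4*exp(6)/3) - (-4/3) = 10/3 - 4*exp(6)/3.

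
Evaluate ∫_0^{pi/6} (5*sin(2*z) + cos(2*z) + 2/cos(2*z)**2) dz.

An antiderivative is F(z) = sin(2*z)/2 - 5*cos(2*z)/2 + tan(2*z).
Then F(pi/6) - F(0) = (-5/4 + 5*sqrt(3)/4) - (-5/2) = 5/4 + 5*sqrt(3)/4.

5/4 + 5*sqrt(3)/4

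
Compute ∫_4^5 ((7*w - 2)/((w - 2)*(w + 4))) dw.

Factor the denominator: w**2 + 2*w - 8 = (w + 4)(w - 2).
Partial fractions: (7*w - 2)/((w - 2)*(w + 4)) = 5/(w + 4) + 2/(w - 2).
An antiderivative is F(w) = 2*log(w - 2) + 5*log(w + 4).
Then F(5) - F(4) = (12*log(3)) - (17*log(2)) = -17*log(2) + 12*log(3).

-17*log(2) + 12*log(3)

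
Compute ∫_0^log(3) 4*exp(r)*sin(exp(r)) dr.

4*cos(1) - 4*cos(3)

Let u = exp(r), so du = exp(r) dr. When r = 0, u = 1; when r = log(3), u = 3.
The integral becomes 4·∫ sin(u) du from 1 to 3, with antiderivative -4*cos(u).
Back in r: F(r) = -4*cos(exp(r)).
Then F(log(3)) - F(0) = (-4*cos(3)) - (-4*cos(1)) = 4*cos(1) - 4*cos(3).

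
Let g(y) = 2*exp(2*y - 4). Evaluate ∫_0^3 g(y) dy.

Let u = 2*y - 4, so du = 2 dy. When y = 0, u = -4; when y = 3, u = 2.
The integral becomes ∫ exp(u) du from -4 to 2, with antiderivative exp(u).
Back in y: F(y) = exp(2*y - 4).
Then F(3) - F(0) = (exp(2)) - (exp(-4)) = -(1 - exp(6))*exp(-4).

-(1 - exp(6))*exp(-4)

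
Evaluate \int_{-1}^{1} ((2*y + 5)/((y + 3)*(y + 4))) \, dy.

-3*log(3) - log(2) + 3*log(5)

Factor the denominator: y**2 + 7*y + 12 = (y + 4)(y + 3).
Partial fractions: (2*y + 5)/((y + 3)*(y + 4)) = 3/(y + 4) - 1/(y + 3).
An antiderivative is F(y) = -log(y + 3) + 3*log(y + 4).
Then F(1) - F(-1) = (-2*log(2) + 3*log(5)) - (log(27/2)) = -3*log(3) - log(2) + 3*log(5).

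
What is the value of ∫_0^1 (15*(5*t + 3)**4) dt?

Let u = 5*t + 3, so du = 5 dt. When t = 0, u = 3; when t = 1, u = 8.
The integral becomes 3·∫ u**4 du from 3 to 8, with antiderivative 3*u**5/5.
Back in t: F(t) = 3*(5*t + 3)**5/5.
Then F(1) - F(0) = (98304/5) - (729/5) = 19515.

19515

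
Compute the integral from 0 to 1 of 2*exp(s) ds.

An antiderivative is F(s) = 2*exp(s).
Then F(1) - F(0) = (2*E) - (2) = -2 + 2*E.

-2 + 2*E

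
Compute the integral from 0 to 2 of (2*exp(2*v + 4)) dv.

-exp(4) + exp(8)

Let u = 2*v + 4, so du = 2 dv. When v = 0, u = 4; when v = 2, u = 8.
The integral becomes ∫ exp(u) du from 4 to 8, with antiderivative exp(u).
Back in v: F(v) = exp(2*v + 4).
Then F(2) - F(0) = (exp(8)) - (exp(4)) = -exp(4) + exp(8).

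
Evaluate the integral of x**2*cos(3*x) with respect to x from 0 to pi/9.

Integrate by parts twice (u = x^2, dv = cos(3*x) dx).
An antiderivative is F(x) = x**2*sin(3*x)/3 + 2*x*cos(3*x)/9 - 2*sin(3*x)/27.
Then F(pi/9) - F(0) = (-sqrt(3)/27 + sqrt(3)*pi**2/486 + pi/81) - (0) = -sqrt(3)/27 + sqrt(3)*pi**2/486 + pi/81.

-sqrt(3)/27 + sqrt(3)*pi**2/486 + pi/81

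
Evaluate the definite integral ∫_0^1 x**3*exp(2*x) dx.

Integrate by parts 3 times (u = x^3, dv = exp(2*x) dx).
An antiderivative is F(x) = (4*x**3 - 6*x**2 + 6*x - 3)*exp(2*x)/8.
Then F(1) - F(0) = (exp(2)/8) - (-3/8) = 3/8 + exp(2)/8.

3/8 + exp(2)/8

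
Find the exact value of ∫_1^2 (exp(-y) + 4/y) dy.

-exp(-2) + exp(-1) + 4*log(2)

An antiderivative is F(y) = 4*log(y) - exp(-y).
Then F(2) - F(1) = (-exp(-2) + 4*log(2)) - (-exp(-1)) = -exp(-2) + exp(-1) + 4*log(2).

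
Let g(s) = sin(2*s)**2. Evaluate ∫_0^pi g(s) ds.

pi/2

Use the identity sin^2(2*s) = (1 - cos(4*s))/2.
An antiderivative is F(s) = s/2 - sin(4*s)/8.
Then F(pi) - F(0) = (pi/2) - (0) = pi/2.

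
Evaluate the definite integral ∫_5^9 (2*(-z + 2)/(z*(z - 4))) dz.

-log(9)

Factor the denominator: z**2 - 4*z = z(z - 4).
Partial fractions: 2*(-z + 2)/(z*(z - 4)) = -1/z - 1/(z - 4).
An antiderivative is F(z) = -log(z) - log(z - 4).
Then F(9) - F(5) = (-log(45)) - (-log(5)) = -log(9).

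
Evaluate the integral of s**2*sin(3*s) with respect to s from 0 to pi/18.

-2/27 - sqrt(3)*pi**2/1944 + pi/162 + sqrt(3)/27

Integrate by parts twice (u = s^2, dv = sin(3*s) ds).
An antiderivative is F(s) = -s**2*cos(3*s)/3 + 2*s*sin(3*s)/9 + 2*cos(3*s)/27.
Then F(pi/18) - F(0) = (-sqrt(3)*pi**2/1944 + pi/162 + sqrt(3)/27) - (2/27) = -2/27 - sqrt(3)*pi**2/1944 + pi/162 + sqrt(3)/27.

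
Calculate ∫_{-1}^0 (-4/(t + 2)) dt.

An antiderivative is F(t) = -4*log(t + 2).
Then F(0) - F(-1) = (-log(16)) - (0) = -log(16).

-log(16)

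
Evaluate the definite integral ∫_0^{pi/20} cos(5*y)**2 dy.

1/20 + pi/40

Use the identity cos^2(5*y) = (1 + cos(10*y))/2.
An antiderivative is F(y) = y/2 + sin(10*y)/20.
Then F(pi/20) - F(0) = (1/20 + pi/40) - (0) = 1/20 + pi/40.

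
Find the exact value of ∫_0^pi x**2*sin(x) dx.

-4 + pi**2

Integrate by parts twice (u = x^2, dv = sin(x) dx).
An antiderivative is F(x) = -x**2*cos(x) + 2*x*sin(x) + 2*cos(x).
Then F(pi) - F(0) = (-2 + pi**2) - (2) = -4 + pi**2.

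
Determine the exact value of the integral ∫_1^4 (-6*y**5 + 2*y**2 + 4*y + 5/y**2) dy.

By the power rule, an antiderivative is F(y) = -y**6 + 2*y**3/3 + 2*y**2 - 5/y.
Then F(4) - F(1) = (-48271/12) - (-10/3) = -16077/4.

-16077/4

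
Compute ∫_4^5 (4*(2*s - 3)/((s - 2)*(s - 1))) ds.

Factor the denominator: s**2 - 3*s + 2 = (s - 1)(s - 2).
Partial fractions: 4*(2*s - 3)/((s - 2)*(s - 1)) = 4/(s - 1) + 4/(s - 2).
An antiderivative is F(s) = 4*log(s - 2) + 4*log(s - 1).
Then F(5) - F(4) = (4*log(3) + 8*log(2)) - (4*log(2) + 4*log(3)) = log(16).

log(16)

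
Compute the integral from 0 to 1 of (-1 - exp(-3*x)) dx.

-4/3 + exp(-3)/3

An antiderivative is F(x) = -x + exp(-3*x)/3.
Then F(1) - F(0) = (-1 + exp(-3)/3) - (1/3) = -4/3 + exp(-3)/3.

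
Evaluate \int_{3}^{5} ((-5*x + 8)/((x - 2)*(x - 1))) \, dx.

-log(72)

Factor the denominator: x**2 - 3*x + 2 = (x - 1)(x - 2).
Partial fractions: (-5*x + 8)/((x - 2)*(x - 1)) = -3/(x - 1) - 2/(x - 2).
An antiderivative is F(x) = -2*log(x - 2) - 3*log(x - 1).
Then F(5) - F(3) = (-6*log(2) - 2*log(3)) - (-log(8)) = -log(72).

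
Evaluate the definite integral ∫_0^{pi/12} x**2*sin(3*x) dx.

Integrate by parts twice (u = x^2, dv = sin(3*x) dx).
An antiderivative is F(x) = -x**2*cos(3*x)/3 + 2*x*sin(3*x)/9 + 2*cos(3*x)/27.
Then F(pi/12) - F(0) = (sqrt(2)*(-pi**2 + 8*pi + 32)/864) - (2/27) = -2/27 - sqrt(2)*pi**2/864 + sqrt(2)*pi/108 + sqrt(2)/27.

-2/27 - sqrt(2)*pi**2/864 + sqrt(2)*pi/108 + sqrt(2)/27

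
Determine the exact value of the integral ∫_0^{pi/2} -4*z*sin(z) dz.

-4

Integrate by parts once (u = z, dv = -4*sin(z) dz).
An antiderivative is F(z) = 4*z*cos(z) - 4*sin(z).
Then F(pi/2) - F(0) = (-4) - (0) = -4.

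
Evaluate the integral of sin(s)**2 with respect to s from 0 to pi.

Use the identity sin^2(s) = (1 - cos(2*s))/2.
An antiderivative is F(s) = s/2 - sin(2*s)/4.
Then F(pi) - F(0) = (pi/2) - (0) = pi/2.

pi/2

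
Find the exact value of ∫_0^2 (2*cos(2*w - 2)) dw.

Let u = 2*w - 2, so du = 2 dw. When w = 0, u = -2; when w = 2, u = 2.
The integral becomes ∫ cos(u) du from -2 to 2, with antiderivative sin(u).
Back in w: F(w) = sin(2*w - 2).
Then F(2) - F(0) = (sin(2)) - (-sin(2)) = 2*sin(2).

2*sin(2)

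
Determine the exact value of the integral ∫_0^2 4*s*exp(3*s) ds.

4/9 + 20*exp(6)/9

Integrate by parts once (u = s, dv = 4*exp(3*s) ds).
An antiderivative is F(s) = (12*s - 4)*exp(3*s)/9.
Then F(2) - F(0) = (20*exp(6)/9) - (-4/9) = 4/9 + 20*exp(6)/9.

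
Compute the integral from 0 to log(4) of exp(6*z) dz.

1365/2

Let u = exp(z), so du = exp(z) dz. When z = 0, u = 1; when z = log(4), u = 4.
The integral becomes ∫ u**5 du from 1 to 4, with antiderivative u**6/6.
Back in z: F(z) = exp(6*z)/6.
Then F(log(4)) - F(0) = (2048/3) - (1/6) = 1365/2.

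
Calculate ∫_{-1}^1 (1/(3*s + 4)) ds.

An antiderivative is F(s) = log(3*s + 4)/3.
Then F(1) - F(-1) = (log(7)/3) - (0) = log(7)/3.

log(7)/3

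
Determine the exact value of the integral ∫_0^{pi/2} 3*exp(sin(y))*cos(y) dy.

-3 + 3*E

Let u = sin(y), so du = cos(y) dy. When y = 0, u = 0; when y = pi/2, u = 1.
The integral becomes 3·∫ exp(u) du from 0 to 1, with antiderivative 3*exp(u).
Back in y: F(y) = 3*exp(sin(y)).
Then F(pi/2) - F(0) = (3*E) - (3) = -3 + 3*E.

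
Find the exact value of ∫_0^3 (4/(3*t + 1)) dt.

An antiderivative is F(t) = 4*log(3*t + 1)/3.
Then F(3) - F(0) = (4*log(10)/3) - (0) = 4*log(10)/3.

4*log(10)/3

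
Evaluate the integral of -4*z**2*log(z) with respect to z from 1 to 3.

104/9 - 36*log(3)

Integrate by parts once (u = ln z, dv = -4*z**2 dz).
An antiderivative is F(z) = -4*z**3*(3*log(z) - 1)/9.
Then F(3) - F(1) = (12 - 36*log(3)) - (4/9) = 104/9 - 36*log(3).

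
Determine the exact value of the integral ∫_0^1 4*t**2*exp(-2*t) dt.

Integrate by parts twice (u = t^2, dv = 4*exp(-2*t) dt).
An antiderivative is F(t) = (-2*t**2 - 2*t - 1)*exp(-2*t).
Then F(1) - F(0) = (-5*exp(-2)) - (-1) = 1 - 5*exp(-2).

1 - 5*exp(-2)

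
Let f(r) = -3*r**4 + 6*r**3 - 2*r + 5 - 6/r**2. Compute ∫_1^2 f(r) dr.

By the power rule, an antiderivative is F(r) = -3*r**5/5 + 3*r**4/2 - r**2 + 5*r + 6/r.
Then F(2) - F(1) = (69/5) - (109/10) = 29/10.

29/10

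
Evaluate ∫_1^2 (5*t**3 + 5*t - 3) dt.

By the power rule, an antiderivative is F(t) = 5*t**4/4 + 5*t**2/2 - 3*t.
Then F(2) - F(1) = (24) - (3/4) = 93/4.

93/4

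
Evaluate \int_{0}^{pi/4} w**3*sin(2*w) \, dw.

-3/8 + 3*pi**2/64

Integrate by parts 3 times (u = w^3, dv = sin(2*w) dw).
An antiderivative is F(w) = -w**3*cos(2*w)/2 + 3*w**2*sin(2*w)/4 + 3*w*cos(2*w)/4 - 3*sin(2*w)/8.
Then F(pi/4) - F(0) = (-3/8 + 3*pi**2/64) - (0) = -3/8 + 3*pi**2/64.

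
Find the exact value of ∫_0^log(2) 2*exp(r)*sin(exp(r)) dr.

Let u = exp(r), so du = exp(r) dr. When r = 0, u = 1; when r = log(2), u = 2.
The integral becomes 2·∫ sin(u) du from 1 to 2, with antiderivative -2*cos(u).
Back in r: F(r) = -2*cos(exp(r)).
Then F(log(2)) - F(0) = (-2*cos(2)) - (-2*cos(1)) = -2*cos(2) + 2*cos(1).

-2*cos(2) + 2*cos(1)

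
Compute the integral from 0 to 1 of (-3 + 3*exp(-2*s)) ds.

-3/2 - 3*exp(-2)/2

An antiderivative is F(s) = -3*s - 3*exp(-2*s)/2.
Then F(1) - F(0) = (-3 - 3*exp(-2)/2) - (-3/2) = -3/2 - 3*exp(-2)/2.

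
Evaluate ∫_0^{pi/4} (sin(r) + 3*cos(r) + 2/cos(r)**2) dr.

sqrt(2) + 3

An antiderivative is F(r) = 3*sin(r) - cos(r) + 2*tan(r).
Then F(pi/4) - F(0) = (sqrt(2) + 2) - (-1) = sqrt(2) + 3.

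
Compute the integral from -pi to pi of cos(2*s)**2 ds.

pi

Use the identity cos^2(2*s) = (1 + cos(4*s))/2.
An antiderivative is F(s) = s/2 + sin(4*s)/8.
Then F(pi) - F(-pi) = (pi/2) - (-pi/2) = pi.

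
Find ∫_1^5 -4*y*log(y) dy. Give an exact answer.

24 - 50*log(5)

Integrate by parts once (u = ln y, dv = -4*y dy).
An antiderivative is F(y) = -y**2*(2*log(y) - 1).
Then F(5) - F(1) = (25 - 50*log(5)) - (1) = 24 - 50*log(5).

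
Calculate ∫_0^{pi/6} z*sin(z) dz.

-sqrt(3)*pi/12 + 1/2

Integrate by parts once (u = z, dv = sin(z) dz).
An antiderivative is F(z) = -z*cos(z) + sin(z).
Then F(pi/6) - F(0) = (-sqrt(3)*pi/12 + 1/2) - (0) = -sqrt(3)*pi/12 + 1/2.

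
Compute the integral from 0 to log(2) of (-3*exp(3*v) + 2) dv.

An antiderivative is F(v) = -exp(3*v) + 2*v.
Then F(log(2)) - F(0) = (-8 + 2*log(2)) - (-1) = -7 + log(4).

-7 + log(4)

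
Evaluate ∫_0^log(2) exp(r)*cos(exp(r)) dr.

-sin(1) + sin(2)

Let u = exp(r), so du = exp(r) dr. When r = 0, u = 1; when r = log(2), u = 2.
The integral becomes ∫ cos(u) du from 1 to 2, with antiderivative sin(u).
Back in r: F(r) = sin(exp(r)).
Then F(log(2)) - F(0) = (sin(2)) - (sin(1)) = -sin(1) + sin(2).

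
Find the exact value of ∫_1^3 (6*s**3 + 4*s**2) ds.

464/3

By the power rule, an antiderivative is F(s) = 3*s**4/2 + 4*s**3/3.
Then F(3) - F(1) = (315/2) - (17/6) = 464/3.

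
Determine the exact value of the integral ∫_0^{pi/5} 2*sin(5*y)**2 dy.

pi/5

Use the identity sin^2(5*y) = (1 - cos(10*y))/2.
An antiderivative is F(y) = y - sin(10*y)/10.
Then F(pi/5) - F(0) = (pi/5) - (0) = pi/5.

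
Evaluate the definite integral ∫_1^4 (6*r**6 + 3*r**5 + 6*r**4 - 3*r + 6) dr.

By the power rule, an antiderivative is F(r) = 6*r**7/7 + r**6/2 + 6*r**5/5 - 3*r**2/2 + 6*r.
Then F(4) - F(1) = (606208/35) - (247/35) = 605961/35.

605961/35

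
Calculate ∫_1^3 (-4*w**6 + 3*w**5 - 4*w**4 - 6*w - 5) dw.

-38946/35

By the power rule, an antiderivative is F(w) = -4*w**7/7 + w**6/2 - 4*w**5/5 - 3*w**2 - 5*w.
Then F(3) - F(1) = (-78513/70) - (-621/70) = -38946/35.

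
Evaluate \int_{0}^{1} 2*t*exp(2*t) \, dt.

Integrate by parts once (u = t, dv = 2*exp(2*t) dt).
An antiderivative is F(t) = (2*t - 1)*exp(2*t)/2.
Then F(1) - F(0) = (exp(2)/2) - (-1/2) = 1/2 + exp(2)/2.

1/2 + exp(2)/2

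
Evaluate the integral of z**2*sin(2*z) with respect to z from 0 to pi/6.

-1/8 - pi**2/144 + sqrt(3)*pi/24

Integrate by parts twice (u = z^2, dv = sin(2*z) dz).
An antiderivative is F(z) = -z**2*cos(2*z)/2 + z*sin(2*z)/2 + cos(2*z)/4.
Then F(pi/6) - F(0) = (-pi**2/144 + 1/8 + sqrt(3)*pi/24) - (1/4) = -1/8 - pi**2/144 + sqrt(3)*pi/24.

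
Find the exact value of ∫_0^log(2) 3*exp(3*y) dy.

Let u = exp(y), so du = exp(y) dy. When y = 0, u = 1; when y = log(2), u = 2.
The integral becomes 3·∫ u**2 du from 1 to 2, with antiderivative u**3.
Back in y: F(y) = exp(3*y).
Then F(log(2)) - F(0) = (8) - (1) = 7.

7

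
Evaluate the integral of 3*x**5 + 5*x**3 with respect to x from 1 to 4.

By the power rule, an antiderivative is F(x) = x**6/2 + 5*x**4/4.
Then F(4) - F(1) = (2368) - (7/4) = 9465/4.

9465/4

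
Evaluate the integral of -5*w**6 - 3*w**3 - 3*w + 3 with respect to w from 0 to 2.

-724/7

By the power rule, an antiderivative is F(w) = -5*w**7/7 - 3*w**4/4 - 3*w**2/2 + 3*w.
Then F(2) - F(0) = (-724/7) - (0) = -724/7.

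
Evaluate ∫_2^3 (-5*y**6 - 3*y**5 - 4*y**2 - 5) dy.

By the power rule, an antiderivative is F(y) = -5*y**7/7 - y**6/2 - 4*y**3/3 - 5*y.
Then F(3) - F(2) = (-27687/14) - (-3026/21) = -77009/42.

-77009/42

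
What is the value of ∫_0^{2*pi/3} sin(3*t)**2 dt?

pi/3

Use the identity sin^2(3*t) = (1 - cos(6*t))/2.
An antiderivative is F(t) = t/2 - sin(6*t)/12.
Then F(2*pi/3) - F(0) = (pi/3) - (0) = pi/3.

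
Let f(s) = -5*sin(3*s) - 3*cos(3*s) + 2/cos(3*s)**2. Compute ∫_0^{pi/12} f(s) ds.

-1 + sqrt(2)/3

An antiderivative is F(s) = -sin(3*s) + 5*cos(3*s)/3 + 2*tan(3*s)/3.
Then F(pi/12) - F(0) = (sqrt(2)/3 + 2/3) - (5/3) = -1 + sqrt(2)/3.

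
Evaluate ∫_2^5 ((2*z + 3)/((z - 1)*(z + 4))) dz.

Factor the denominator: z**2 + 3*z - 4 = (z + 4)(z - 1).
Partial fractions: (2*z + 3)/((z - 1)*(z + 4)) = 1/(z + 4) + 1/(z - 1).
An antiderivative is F(z) = log(z - 1) + log(z + 4).
Then F(5) - F(2) = (log(36)) - (log(6)) = log(6).

log(6)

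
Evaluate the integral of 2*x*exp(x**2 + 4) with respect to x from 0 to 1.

-exp(4) + exp(5)

Let u = x**2 + 4, so du = 2*x dx. When x = 0, u = 4; when x = 1, u = 5.
The integral becomes ∫ exp(u) du from 4 to 5, with antiderivative exp(u).
Back in x: F(x) = exp(x**2 + 4).
Then F(1) - F(0) = (exp(5)) - (exp(4)) = -exp(4) + exp(5).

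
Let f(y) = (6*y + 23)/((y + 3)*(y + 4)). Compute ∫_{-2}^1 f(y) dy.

Factor the denominator: y**2 + 7*y + 12 = (y + 4)(y + 3).
Partial fractions: (6*y + 23)/((y + 3)*(y + 4)) = 1/(y + 4) + 5/(y + 3).
An antiderivative is F(y) = 5*log(y + 3) + log(y + 4).
Then F(1) - F(-2) = (log(5) + 10*log(2)) - (log(2)) = log(5) + 9*log(2).

log(5) + 9*log(2)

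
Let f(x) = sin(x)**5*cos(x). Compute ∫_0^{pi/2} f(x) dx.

Let u = sin(x), so du = cos(x) dx. When x = 0, u = 0; when x = pi/2, u = 1.
The integral becomes ∫ u**5 du from 0 to 1, with antiderivative u**6/6.
Back in x: F(x) = sin(x)**6/6.
Then F(pi/2) - F(0) = (1/6) - (0) = 1/6.

1/6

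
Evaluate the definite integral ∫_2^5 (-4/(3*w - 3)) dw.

An antiderivative is F(w) = -4*log(3*w - 3)/3.
Then F(5) - F(2) = (-4*log(12)/3) - (-4*log(3)/3) = -8*log(2)/3.

-8*log(2)/3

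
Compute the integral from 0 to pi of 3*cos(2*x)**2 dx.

Use the identity cos^2(2*x) = (1 + cos(4*x))/2.
An antiderivative is F(x) = 3*x/2 + 3*sin(4*x)/8.
Then F(pi) - F(0) = (3*pi/2) - (0) = 3*pi/2.

3*pi/2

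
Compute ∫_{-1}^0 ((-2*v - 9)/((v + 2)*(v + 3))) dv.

-8*log(2) + 3*log(3)

Factor the denominator: v**2 + 5*v + 6 = (v + 3)(v + 2).
Partial fractions: (-2*v - 9)/((v + 2)*(v + 3)) = 3/(v + 3) - 5/(v + 2).
An antiderivative is F(v) = -5*log(v + 2) + 3*log(v + 3).
Then F(0) - F(-1) = (log(27/32)) - (log(8)) = -8*log(2) + 3*log(3).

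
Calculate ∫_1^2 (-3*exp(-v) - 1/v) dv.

-3*exp(-1) - log(2) + 3*exp(-2)

An antiderivative is F(v) = -log(v) + 3*exp(-v).
Then F(2) - F(1) = (-log(2) + 3*exp(-2)) - (3*exp(-1)) = -3*exp(-1) - log(2) + 3*exp(-2).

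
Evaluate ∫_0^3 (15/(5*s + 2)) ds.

-3*log(2) + 3*log(17)

Let u = 5*s + 2, so du = 5 ds. When s = 0, u = 2; when s = 3, u = 17.
The integral becomes 3·∫ 1/u du from 2 to 17, with antiderivative 3*log(u).
Back in s: F(s) = 3*log(5*s + 2).
Then F(3) - F(0) = (3*log(17)) - (log(8)) = -3*log(2) + 3*log(17).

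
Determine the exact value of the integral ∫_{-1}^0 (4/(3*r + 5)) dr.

An antiderivative is F(r) = 4*log(3*r + 5)/3.
Then F(0) - F(-1) = (4*log(5)/3) - (4*log(2)/3) = -4*log(2)/3 + 4*log(5)/3.

-4*log(2)/3 + 4*log(5)/3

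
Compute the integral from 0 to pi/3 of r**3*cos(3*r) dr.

Integrate by parts 3 times (u = r^3, dv = cos(3*r) dr).
An antiderivative is F(r) = r**3*sin(3*r)/3 + r**2*cos(3*r)/3 - 2*r*sin(3*r)/9 - 2*cos(3*r)/27.
Then F(pi/3) - F(0) = (2/27 - pi**2/27) - (-2/27) = 4/27 - pi**2/27.

4/27 - pi**2/27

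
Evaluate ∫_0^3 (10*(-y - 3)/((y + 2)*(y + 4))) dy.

Factor the denominator: y**2 + 6*y + 8 = (y + 4)(y + 2).
Partial fractions: 10*(-y - 3)/((y + 2)*(y + 4)) = -5/(y + 4) - 5/(y + 2).
An antiderivative is F(y) = -5*log(y + 2) - 5*log(y + 4).
Then F(3) - F(0) = (-5*log(7) - 5*log(5)) - (-15*log(2)) = -5*log(7) - 5*log(5) + 15*log(2).

-5*log(7) - 5*log(5) + 15*log(2)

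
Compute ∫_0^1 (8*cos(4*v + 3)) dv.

-2*sin(3) + 2*sin(7)

Let u = 4*v + 3, so du = 4 dv. When v = 0, u = 3; when v = 1, u = 7.
The integral becomes 2·∫ cos(u) du from 3 to 7, with antiderivative 2*sin(u).
Back in v: F(v) = 2*sin(4*v + 3).
Then F(1) - F(0) = (2*sin(7)) - (2*sin(3)) = -2*sin(3) + 2*sin(7).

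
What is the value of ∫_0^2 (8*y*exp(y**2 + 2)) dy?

-4*(1 - exp(4))*exp(2)

Let u = y**2 + 2, so du = 2*y dy. When y = 0, u = 2; when y = 2, u = 6.
The integral becomes 4·∫ exp(u) du from 2 to 6, with antiderivative 4*exp(u).
Back in y: F(y) = 4*exp(y**2 + 2).
Then F(2) - F(0) = (4*exp(6)) - (4*exp(2)) = -4*(1 - exp(4))*exp(2).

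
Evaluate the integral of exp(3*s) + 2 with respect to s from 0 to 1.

An antiderivative is F(s) = exp(3*s)/3 + 2*s.
Then F(1) - F(0) = (2 + exp(3)/3) - (1/3) = 5/3 + exp(3)/3.

5/3 + exp(3)/3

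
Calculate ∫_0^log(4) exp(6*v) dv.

Let u = exp(v), so du = exp(v) dv. When v = 0, u = 1; when v = log(4), u = 4.
The integral becomes ∫ u**5 du from 1 to 4, with antiderivative u**6/6.
Back in v: F(v) = exp(6*v)/6.
Then F(log(4)) - F(0) = (2048/3) - (1/6) = 1365/2.

1365/2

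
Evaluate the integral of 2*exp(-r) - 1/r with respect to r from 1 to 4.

An antiderivative is F(r) = -log(r) - 2*exp(-r).
Then F(4) - F(1) = ((-log(4**exp(4)) - 2)*exp(-4)) - (-2*exp(-1)) = (-log(4**exp(4)) - 2 + 2*exp(3))*exp(-4).

(-log(4**exp(4)) - 2 + 2*exp(3))*exp(-4)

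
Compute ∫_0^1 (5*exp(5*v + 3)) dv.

Let u = 5*v + 3, so du = 5 dv. When v = 0, u = 3; when v = 1, u = 8.
The integral becomes ∫ exp(u) du from 3 to 8, with antiderivative exp(u).
Back in v: F(v) = exp(5*v + 3).
Then F(1) - F(0) = (exp(8)) - (exp(3)) = -exp(3) + exp(8).

-exp(3) + exp(8)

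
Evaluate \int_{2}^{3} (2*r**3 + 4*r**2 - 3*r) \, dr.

151/3

By the power rule, an antiderivative is F(r) = r**4/2 + 4*r**3/3 - 3*r**2/2.
Then F(3) - F(2) = (63) - (38/3) = 151/3.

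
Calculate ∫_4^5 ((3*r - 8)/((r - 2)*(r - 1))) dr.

-7*log(3) + 12*log(2)

Factor the denominator: r**2 - 3*r + 2 = (r - 1)(r - 2).
Partial fractions: (3*r - 8)/((r - 2)*(r - 1)) = 5/(r - 1) - 2/(r - 2).
An antiderivative is F(r) = -2*log(r - 2) + 5*log(r - 1).
Then F(5) - F(4) = (-2*log(3) + 10*log(2)) - (-2*log(2) + 5*log(3)) = -7*log(3) + 12*log(2).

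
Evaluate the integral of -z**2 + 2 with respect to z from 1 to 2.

By the power rule, an antiderivative is F(z) = -z**3/3 + 2*z.
Then F(2) - F(1) = (4/3) - (5/3) = -1/3.

-1/3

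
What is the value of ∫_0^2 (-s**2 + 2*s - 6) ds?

-32/3

By the power rule, an antiderivative is F(s) = -s**3/3 + s**2 - 6*s.
Then F(2) - F(0) = (-32/3) - (0) = -32/3.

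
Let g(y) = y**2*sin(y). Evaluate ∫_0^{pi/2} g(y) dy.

-2 + pi

Integrate by parts twice (u = y^2, dv = sin(y) dy).
An antiderivative is F(y) = -y**2*cos(y) + 2*y*sin(y) + 2*cos(y).
Then F(pi/2) - F(0) = (pi) - (2) = -2 + pi.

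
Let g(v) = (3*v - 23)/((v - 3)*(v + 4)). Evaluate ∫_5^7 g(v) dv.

Factor the denominator: v**2 + v - 12 = (v + 4)(v - 3).
Partial fractions: (3*v - 23)/((v - 3)*(v + 4)) = 5/(v + 4) - 2/(v - 3).
An antiderivative is F(v) = -2*log(v - 3) + 5*log(v + 4).
Then F(7) - F(5) = (-4*log(2) + 5*log(11)) - (-2*log(2) + 10*log(3)) = -10*log(3) - 2*log(2) + 5*log(11).

-10*log(3) - 2*log(2) + 5*log(11)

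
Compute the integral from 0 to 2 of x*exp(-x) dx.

Integrate by parts once (u = x, dv = exp(-x) dx).
An antiderivative is F(x) = (-x - 1)*exp(-x).
Then F(2) - F(0) = (-3*exp(-2)) - (-1) = 1 - 3*exp(-2).

1 - 3*exp(-2)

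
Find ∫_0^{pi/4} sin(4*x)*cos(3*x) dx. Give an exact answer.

4/7 - 2*sqrt(2)/7

Use the identity sin(4*x)cos(3*x) = [sin(7*x) + sin(x)]/2.
An antiderivative is F(x) = -cos(x)/2 - cos(7*x)/14.
Then F(pi/4) - F(0) = (-2*sqrt(2)/7) - (-4/7) = 4/7 - 2*sqrt(2)/7.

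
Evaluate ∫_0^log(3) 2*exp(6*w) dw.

Let u = exp(w), so du = exp(w) dw. When w = 0, u = 1; when w = log(3), u = 3.
The integral becomes 2·∫ u**5 du from 1 to 3, with antiderivative u**6/3.
Back in w: F(w) = exp(6*w)/3.
Then F(log(3)) - F(0) = (243) - (1/3) = 728/3.

728/3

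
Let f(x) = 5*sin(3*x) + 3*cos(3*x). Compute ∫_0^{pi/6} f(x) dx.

8/3

An antiderivative is F(x) = sin(3*x) - 5*cos(3*x)/3.
Then F(pi/6) - F(0) = (1) - (-5/3) = 8/3.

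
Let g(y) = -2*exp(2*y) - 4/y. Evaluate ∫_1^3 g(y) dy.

An antiderivative is F(y) = -exp(2*y) - 4*log(y).
Then F(3) - F(1) = (-exp(6) - log(81)) - (-exp(2)) = -exp(6) - log(81) + exp(2).

-exp(6) - log(81) + exp(2)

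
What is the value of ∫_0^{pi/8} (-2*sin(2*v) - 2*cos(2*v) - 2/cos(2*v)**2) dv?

An antiderivative is F(v) = -sin(2*v) + cos(2*v) - tan(2*v).
Then F(pi/8) - F(0) = (-1) - (1) = -2.

-2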